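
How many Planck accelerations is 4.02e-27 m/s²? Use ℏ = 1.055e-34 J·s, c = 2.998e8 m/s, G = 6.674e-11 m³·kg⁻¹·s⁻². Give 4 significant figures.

7.230e-79

Planck acceleration: a_P = √(c⁷/(ℏG)) = 5.560e51 m/s².
4.02e-27 / 5.560e51 = 7.230e-79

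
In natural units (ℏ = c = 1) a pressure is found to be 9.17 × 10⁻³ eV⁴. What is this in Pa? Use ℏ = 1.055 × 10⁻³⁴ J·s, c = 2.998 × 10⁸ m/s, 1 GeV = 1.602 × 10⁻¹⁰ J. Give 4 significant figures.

0.1909 Pa

Pressure is [E]/[L]³ = [E]⁴/(ℏc)³.
1 GeV⁴ → 1/(ℏc)³ × (1 GeV in J)⁴ = 2.082 × 10³⁷ Pa.
Convert the energy scale: 9.17 × 10⁻³ eV⁴ = 9.17 × 10⁻³⁹ GeV⁴.
Result: 9.17 × 10⁻³⁹ × 2.082 × 10³⁷ = 0.1909 Pa.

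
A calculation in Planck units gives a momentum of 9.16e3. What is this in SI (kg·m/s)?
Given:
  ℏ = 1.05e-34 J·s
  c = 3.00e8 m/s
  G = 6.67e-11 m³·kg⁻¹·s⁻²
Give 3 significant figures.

5.97e4 kg·m/s

One Planck momentum: p_P = √(ℏc³/G) = 6.52 kg·m/s.
9.16e3 × 6.52 kg·m/s = 5.97e4 kg·m/s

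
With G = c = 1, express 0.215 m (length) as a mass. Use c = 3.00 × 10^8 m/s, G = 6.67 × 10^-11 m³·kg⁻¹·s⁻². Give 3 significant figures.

Length → mass via c²/G.
0.215 m × (c²/G) = 2.90 × 10^26 kg

2.90 × 10^26 kg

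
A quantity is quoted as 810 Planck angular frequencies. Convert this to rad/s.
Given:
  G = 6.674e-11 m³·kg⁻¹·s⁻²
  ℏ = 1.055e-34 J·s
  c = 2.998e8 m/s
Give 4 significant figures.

1.502e46 rad/s

One Planck angular frequency: ω_P = √(c⁵/(ℏG)) = 1.855e43 rad/s.
810 × 1.855e43 rad/s = 1.502e46 rad/s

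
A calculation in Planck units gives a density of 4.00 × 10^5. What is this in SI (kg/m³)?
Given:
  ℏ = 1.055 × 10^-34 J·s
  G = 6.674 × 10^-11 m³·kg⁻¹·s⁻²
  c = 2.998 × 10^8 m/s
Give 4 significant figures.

2.062 × 10^102 kg/m³

One Planck density: ρ_P = c⁵/(ℏG²) = 5.154 × 10^96 kg/m³.
4.00 × 10^5 × 5.154 × 10^96 kg/m³ = 2.062 × 10^102 kg/m³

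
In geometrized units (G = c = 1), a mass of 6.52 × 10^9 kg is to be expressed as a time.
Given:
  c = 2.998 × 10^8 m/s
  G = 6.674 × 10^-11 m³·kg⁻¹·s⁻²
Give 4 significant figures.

1.615 × 10^-26 s

Mass → time via G/c³.
6.52 × 10^9 kg × (G/c³) = 1.615 × 10^-26 s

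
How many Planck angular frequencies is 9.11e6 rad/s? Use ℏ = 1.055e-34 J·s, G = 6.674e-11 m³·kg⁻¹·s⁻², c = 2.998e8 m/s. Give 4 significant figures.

4.912e-37

Planck angular frequency: ω_P = √(c⁵/(ℏG)) = 1.855e43 rad/s.
9.11e6 / 1.855e43 = 4.912e-37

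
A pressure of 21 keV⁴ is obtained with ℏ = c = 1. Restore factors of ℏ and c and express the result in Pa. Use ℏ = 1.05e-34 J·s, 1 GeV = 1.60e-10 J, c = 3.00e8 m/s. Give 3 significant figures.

4.40e14 Pa

Pressure is [E]/[L]³ = [E]⁴/(ℏc)³.
1 GeV⁴ → 1/(ℏc)³ × (1 GeV in J)⁴ = 2.10e37 Pa.
Convert the energy scale: 21 keV⁴ = 2.10e-23 GeV⁴.
Result: 2.10e-23 × 2.10e37 = 4.40e14 Pa.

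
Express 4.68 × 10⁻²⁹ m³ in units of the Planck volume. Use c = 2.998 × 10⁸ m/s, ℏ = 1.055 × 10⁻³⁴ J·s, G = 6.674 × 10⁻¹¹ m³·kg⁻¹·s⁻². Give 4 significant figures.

Planck volume: V_P = (ℏG/c³)^(3/2) = 4.224 × 10⁻¹⁰⁵ m³.
4.68 × 10⁻²⁹ / 4.224 × 10⁻¹⁰⁵ = 1.108 × 10⁷⁶

1.108 × 10⁷⁶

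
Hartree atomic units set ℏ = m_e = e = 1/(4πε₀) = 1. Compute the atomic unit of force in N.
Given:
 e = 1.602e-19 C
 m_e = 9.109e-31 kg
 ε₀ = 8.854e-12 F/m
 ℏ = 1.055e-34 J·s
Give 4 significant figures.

8.220e-8 N

From ℏ = m_e = e = 1/(4πε₀) = 1 the force scale is F_au = E_h/a₀ = m_e²e⁶/((4πε₀)³ℏ⁴).
E_h = 4.354e-18 J
a₀ = 5.297e-11 m
E_h/a₀ = 8.220e-8 N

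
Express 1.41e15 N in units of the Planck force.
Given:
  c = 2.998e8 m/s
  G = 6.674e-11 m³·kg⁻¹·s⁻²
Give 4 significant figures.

1.165e-29

Planck force: F_P = c⁴/G = 1.210e44 N.
1.41e15 / 1.210e44 = 1.165e-29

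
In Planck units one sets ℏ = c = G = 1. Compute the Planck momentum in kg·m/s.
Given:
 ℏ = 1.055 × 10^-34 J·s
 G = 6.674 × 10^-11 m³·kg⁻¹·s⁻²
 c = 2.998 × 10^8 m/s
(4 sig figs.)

6.527 kg·m/s

p_P = √(ℏc³/G)
  = √(42.60)
  = 6.527 kg·m/s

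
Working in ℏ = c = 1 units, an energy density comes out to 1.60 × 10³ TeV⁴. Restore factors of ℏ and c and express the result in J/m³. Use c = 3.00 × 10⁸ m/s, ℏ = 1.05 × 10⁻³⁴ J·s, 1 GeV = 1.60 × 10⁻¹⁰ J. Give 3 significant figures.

[E]/[L]³ = [E]⁴/(ℏc)³; restore (ℏc)⁻³.
1 GeV⁴ → 1/(ℏc)³ × (1 GeV in J)⁴ = 2.10 × 10³⁷ J/m³.
Convert the energy scale: 1.60 × 10³ TeV⁴ = 1.60 × 10¹⁵ GeV⁴.
Result: 1.60 × 10¹⁵ × 2.10 × 10³⁷ = 3.35 × 10⁵² J/m³.

3.35 × 10⁵² J/m³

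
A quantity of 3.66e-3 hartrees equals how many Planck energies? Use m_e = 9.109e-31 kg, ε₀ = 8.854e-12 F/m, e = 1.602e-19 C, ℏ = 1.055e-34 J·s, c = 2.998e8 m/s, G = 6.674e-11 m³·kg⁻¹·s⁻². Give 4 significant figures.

hartree: E_h = m_e e⁴/(4πε₀ℏ)² = 4.354e-18 J
Planck energy: E_P = √(ℏc⁵/G) = 1.957e9 J
3.66e-3 × 4.354e-18 / 1.957e9 = 8.145e-30

8.145e-30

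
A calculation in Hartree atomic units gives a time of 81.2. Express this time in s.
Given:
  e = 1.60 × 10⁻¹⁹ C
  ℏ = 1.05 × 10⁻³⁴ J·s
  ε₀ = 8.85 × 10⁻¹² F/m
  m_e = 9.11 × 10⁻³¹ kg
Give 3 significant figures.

1.95 × 10⁻¹⁵ s

One atomic unit of time: τ_au = (4πε₀)²ℏ³/(m_e e⁴) = 2.40 × 10⁻¹⁷ s.
81.2 × 2.40 × 10⁻¹⁷ s = 1.95 × 10⁻¹⁵ s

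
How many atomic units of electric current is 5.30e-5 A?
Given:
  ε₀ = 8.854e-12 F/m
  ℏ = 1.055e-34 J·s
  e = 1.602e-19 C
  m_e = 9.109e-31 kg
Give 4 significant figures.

atomic unit of electric current: I_au = e E_h/ℏ = m_e e⁵/((4πε₀)²ℏ³) = 6.612e-3 A.
5.30e-5 / 6.612e-3 = 8.016e-3

8.016e-3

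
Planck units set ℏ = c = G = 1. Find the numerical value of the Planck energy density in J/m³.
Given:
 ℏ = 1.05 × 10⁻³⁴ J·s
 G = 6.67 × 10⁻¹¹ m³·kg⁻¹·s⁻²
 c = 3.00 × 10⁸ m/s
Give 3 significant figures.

From ℏ = c = G = 1 the energy density scale is u_P = c⁷/(ℏG²).
  = 2.19 × 10⁵⁹ / 4.67 × 10⁻⁵⁵
  = 4.68 × 10¹¹³ J/m³

4.68 × 10¹¹³ J/m³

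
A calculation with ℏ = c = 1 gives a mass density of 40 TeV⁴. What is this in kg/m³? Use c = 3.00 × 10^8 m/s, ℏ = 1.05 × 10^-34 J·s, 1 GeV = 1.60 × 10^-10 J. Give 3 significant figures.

9.32 × 10^33 kg/m³

Mass density is [E]/(c²[L]³) = [E]⁴/(ℏ³c⁵).
1 GeV⁴ → 1/(ℏ³c⁵) × (1 GeV in J)⁴ = 2.33 × 10^20 kg/m³.
Convert the energy scale: 40 TeV⁴ = 4.00 × 10^13 GeV⁴.
Result: 4.00 × 10^13 × 2.33 × 10^20 = 9.32 × 10^33 kg/m³.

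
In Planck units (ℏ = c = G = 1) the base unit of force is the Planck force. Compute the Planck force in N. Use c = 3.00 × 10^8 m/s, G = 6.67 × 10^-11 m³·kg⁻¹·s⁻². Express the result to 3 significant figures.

1.21 × 10^44 N

F_P = c⁴/G
  = 8.10 × 10^33 / 6.67 × 10^-11
  = 1.21 × 10^44 N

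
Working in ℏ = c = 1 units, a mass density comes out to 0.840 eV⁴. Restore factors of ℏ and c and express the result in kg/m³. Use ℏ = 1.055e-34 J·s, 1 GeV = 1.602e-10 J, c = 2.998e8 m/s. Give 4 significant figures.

1.945e-16 kg/m³

Mass density is [E]/(c²[L]³) = [E]⁴/(ℏ³c⁵).
1 GeV⁴ → 1/(ℏ³c⁵) × (1 GeV in J)⁴ = 2.316e20 kg/m³.
Convert the energy scale: 0.840 eV⁴ = 8.40e-37 GeV⁴.
Result: 8.40e-37 × 2.316e20 = 1.945e-16 kg/m³.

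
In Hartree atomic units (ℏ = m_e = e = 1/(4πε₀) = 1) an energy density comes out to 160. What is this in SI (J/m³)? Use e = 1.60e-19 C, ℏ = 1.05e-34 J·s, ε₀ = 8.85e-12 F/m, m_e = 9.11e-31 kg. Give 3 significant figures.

One atomic unit of energy density: u_au = E_h/a₀³ = m_e⁴e¹⁰/((4πε₀)⁵ℏ⁸) = 3.01e13 J/m³.
160 × 3.01e13 J/m³ = 4.82e15 J/m³

4.82e15 J/m³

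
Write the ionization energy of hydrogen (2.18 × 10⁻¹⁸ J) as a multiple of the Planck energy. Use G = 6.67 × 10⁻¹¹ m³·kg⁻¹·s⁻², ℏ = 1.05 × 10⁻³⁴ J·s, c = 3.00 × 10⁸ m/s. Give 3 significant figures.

1.11 × 10⁻²⁷

Planck energy: E_P = √(ℏc⁵/G) = 1.96 × 10⁹ J.
2.18 × 10⁻¹⁸ / 1.96 × 10⁹ = 1.11 × 10⁻²⁷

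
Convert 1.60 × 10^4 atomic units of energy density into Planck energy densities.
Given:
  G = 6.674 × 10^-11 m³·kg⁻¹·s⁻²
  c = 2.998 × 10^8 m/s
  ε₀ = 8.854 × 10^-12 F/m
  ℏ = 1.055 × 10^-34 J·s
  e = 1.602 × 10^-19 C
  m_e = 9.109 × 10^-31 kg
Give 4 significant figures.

atomic unit of energy density: u_au = E_h/a₀³ = m_e⁴e¹⁰/((4πε₀)⁵ℏ⁸) = 2.929 × 10^13 J/m³
Planck energy density: u_P = c⁷/(ℏG²) = 4.632 × 10^113 J/m³
1.60 × 10^4 × 2.929 × 10^13 / 4.632 × 10^113 = 1.012 × 10^-96

1.012 × 10^-96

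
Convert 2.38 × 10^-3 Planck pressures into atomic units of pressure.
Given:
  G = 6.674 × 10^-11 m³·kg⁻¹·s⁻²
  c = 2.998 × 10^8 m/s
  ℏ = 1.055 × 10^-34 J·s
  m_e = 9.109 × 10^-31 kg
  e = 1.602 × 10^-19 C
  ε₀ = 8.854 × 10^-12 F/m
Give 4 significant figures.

Planck pressure: p_P = c⁷/(ℏG²) = 4.632 × 10^113 Pa
atomic unit of pressure: P_au = E_h/a₀³ = m_e⁴e¹⁰/((4πε₀)⁵ℏ⁸) = 2.929 × 10^13 Pa
2.38 × 10^-3 × 4.632 × 10^113 / 2.929 × 10^13 = 3.764 × 10^97

3.764 × 10^97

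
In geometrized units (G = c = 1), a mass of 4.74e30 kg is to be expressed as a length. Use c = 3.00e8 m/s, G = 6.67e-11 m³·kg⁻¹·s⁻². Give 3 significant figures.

In G = c = 1 units mass has dimensions of length; the conversion factor is G/c².
4.74e30 kg × (G/c²) = 3.51e3 m

3.51e3 m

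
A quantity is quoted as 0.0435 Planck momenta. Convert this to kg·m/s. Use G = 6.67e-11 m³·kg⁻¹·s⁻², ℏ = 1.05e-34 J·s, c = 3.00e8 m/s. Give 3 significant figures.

0.284 kg·m/s

One Planck momentum: p_P = √(ℏc³/G) = 6.52 kg·m/s.
0.0435 × 6.52 kg·m/s = 0.284 kg·m/s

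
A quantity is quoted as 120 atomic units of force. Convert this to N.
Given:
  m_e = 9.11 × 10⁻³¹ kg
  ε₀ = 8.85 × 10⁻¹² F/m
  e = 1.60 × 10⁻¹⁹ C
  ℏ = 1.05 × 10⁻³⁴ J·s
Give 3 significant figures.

One atomic unit of force: F_au = E_h/a₀ = m_e²e⁶/((4πε₀)³ℏ⁴) = 8.33 × 10⁻⁸ N.
120 × 8.33 × 10⁻⁸ N = 9.99 × 10⁻⁶ N

9.99 × 10⁻⁶ N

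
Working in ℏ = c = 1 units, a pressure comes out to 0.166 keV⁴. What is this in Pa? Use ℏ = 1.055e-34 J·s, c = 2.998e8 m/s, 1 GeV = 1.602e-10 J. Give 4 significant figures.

3.455e12 Pa

Pressure is [E]/[L]³ = [E]⁴/(ℏc)³.
1 GeV⁴ → 1/(ℏc)³ × (1 GeV in J)⁴ = 2.082e37 Pa.
Convert the energy scale: 0.166 keV⁴ = 1.66e-25 GeV⁴.
Result: 1.66e-25 × 2.082e37 = 3.455e12 Pa.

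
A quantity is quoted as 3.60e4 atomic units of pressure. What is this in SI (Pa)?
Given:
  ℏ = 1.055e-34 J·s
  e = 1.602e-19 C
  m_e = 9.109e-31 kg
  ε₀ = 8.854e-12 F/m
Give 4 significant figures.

1.054e18 Pa

One atomic unit of pressure: P_au = E_h/a₀³ = m_e⁴e¹⁰/((4πε₀)⁵ℏ⁸) = 2.929e13 Pa.
3.60e4 × 2.929e13 Pa = 1.054e18 Pa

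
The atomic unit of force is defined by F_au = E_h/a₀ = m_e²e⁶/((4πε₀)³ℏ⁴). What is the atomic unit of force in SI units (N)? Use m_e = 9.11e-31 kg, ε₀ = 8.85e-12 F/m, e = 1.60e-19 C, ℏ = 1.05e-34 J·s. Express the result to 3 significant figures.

8.33e-8 N

F_au = E_h/a₀ = m_e²e⁶/((4πε₀)³ℏ⁴)
E_h = 4.38e-18 J
a₀ = 5.26e-11 m
E_h/a₀ = 8.33e-8 N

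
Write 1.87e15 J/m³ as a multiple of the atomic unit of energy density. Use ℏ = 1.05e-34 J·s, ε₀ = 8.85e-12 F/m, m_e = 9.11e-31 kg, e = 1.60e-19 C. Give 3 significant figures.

62.1

atomic unit of energy density: u_au = E_h/a₀³ = m_e⁴e¹⁰/((4πε₀)⁵ℏ⁸) = 3.01e13 J/m³.
1.87e15 / 3.01e13 = 62.1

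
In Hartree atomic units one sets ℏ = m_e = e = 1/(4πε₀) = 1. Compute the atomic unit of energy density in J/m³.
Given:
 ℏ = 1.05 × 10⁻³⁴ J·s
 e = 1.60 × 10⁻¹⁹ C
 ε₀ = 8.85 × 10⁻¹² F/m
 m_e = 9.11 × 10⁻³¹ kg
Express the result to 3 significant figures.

u_au = E_h/a₀³ = m_e⁴e¹⁰/((4πε₀)⁵ℏ⁸)
E_h = 4.38 × 10⁻¹⁸ J
a₀ = 5.26 × 10⁻¹¹ m
E_h/a₀³ = 3.01 × 10¹³ J/m³

3.01 × 10¹³ J/m³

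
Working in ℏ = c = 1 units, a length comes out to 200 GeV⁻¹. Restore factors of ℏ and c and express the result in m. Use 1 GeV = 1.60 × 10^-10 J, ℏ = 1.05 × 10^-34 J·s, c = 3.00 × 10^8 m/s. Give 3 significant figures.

3.94 × 10^-14 m

A length is [E]⁻¹ in ℏ=c=1; restore one factor of ℏc.
1 GeV⁻¹ → ℏc × (1 GeV in J)⁻¹ = 1.97 × 10^-16 m.
Result: 200 × 1.97 × 10^-16 = 3.94 × 10^-14 m.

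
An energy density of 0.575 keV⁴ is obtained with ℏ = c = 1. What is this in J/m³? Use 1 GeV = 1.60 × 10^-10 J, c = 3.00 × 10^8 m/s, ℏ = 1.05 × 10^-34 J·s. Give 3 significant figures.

[E]/[L]³ = [E]⁴/(ℏc)³; restore (ℏc)⁻³.
1 GeV⁴ → 1/(ℏc)³ × (1 GeV in J)⁴ = 2.10 × 10^37 J/m³.
Convert the energy scale: 0.575 keV⁴ = 5.75 × 10^-25 GeV⁴.
Result: 5.75 × 10^-25 × 2.10 × 10^37 = 1.21 × 10^13 J/m³.

1.21 × 10^13 J/m³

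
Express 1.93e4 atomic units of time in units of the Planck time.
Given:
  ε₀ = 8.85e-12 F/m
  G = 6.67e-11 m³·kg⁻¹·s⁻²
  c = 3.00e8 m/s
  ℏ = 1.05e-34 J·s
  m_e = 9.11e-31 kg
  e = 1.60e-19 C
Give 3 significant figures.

8.62e30

atomic unit of time: τ_au = (4πε₀)²ℏ³/(m_e e⁴) = 2.40e-17 s
Planck time: t_P = √(ℏG/c⁵) = 5.37e-44 s
1.93e4 × 2.40e-17 / 5.37e-44 = 8.62e30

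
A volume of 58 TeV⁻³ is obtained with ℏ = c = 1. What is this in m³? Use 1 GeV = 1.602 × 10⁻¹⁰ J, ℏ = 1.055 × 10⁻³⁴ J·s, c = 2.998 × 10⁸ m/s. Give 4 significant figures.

Volume is [L]³ = [E]⁻³·(ℏc)³.
1 GeV⁻³ → (ℏc)³ × (1 GeV in J)⁻³ = 7.696 × 10⁻⁴⁸ m³.
Convert the energy scale: 58 TeV⁻³ = 5.80 × 10⁻⁸ GeV⁻³.
Result: 5.80 × 10⁻⁸ × 7.696 × 10⁻⁴⁸ = 4.464 × 10⁻⁵⁵ m³.

4.464 × 10⁻⁵⁵ m³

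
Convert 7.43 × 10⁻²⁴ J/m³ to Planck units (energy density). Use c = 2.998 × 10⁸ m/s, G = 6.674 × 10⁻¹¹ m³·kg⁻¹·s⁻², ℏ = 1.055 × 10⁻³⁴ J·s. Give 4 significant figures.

1.604 × 10⁻¹³⁷

Planck energy density: u_P = c⁷/(ℏG²) = 4.632 × 10¹¹³ J/m³.
7.43 × 10⁻²⁴ / 4.632 × 10¹¹³ = 1.604 × 10⁻¹³⁷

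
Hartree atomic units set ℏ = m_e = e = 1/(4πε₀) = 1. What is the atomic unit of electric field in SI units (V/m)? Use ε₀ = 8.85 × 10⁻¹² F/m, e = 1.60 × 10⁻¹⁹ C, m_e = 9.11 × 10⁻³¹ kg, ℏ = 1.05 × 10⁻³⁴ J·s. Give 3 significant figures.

The unique combination of the constants set to 1 with dimensions of electric field is E_au = E_h/(e a₀) = m_e²e⁵/((4πε₀)³ℏ⁴).
E_h = 4.38 × 10⁻¹⁸ J
a₀ = 5.26 × 10⁻¹¹ m
E_h/(e·a₀) = 5.20 × 10¹¹ V/m

5.20 × 10¹¹ V/m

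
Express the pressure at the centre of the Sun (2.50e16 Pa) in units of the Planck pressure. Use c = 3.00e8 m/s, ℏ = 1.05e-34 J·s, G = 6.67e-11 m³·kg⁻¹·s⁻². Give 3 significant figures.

Planck pressure: p_P = c⁷/(ℏG²) = 4.68e113 Pa.
2.50e16 / 4.68e113 = 5.34e-98

5.34e-98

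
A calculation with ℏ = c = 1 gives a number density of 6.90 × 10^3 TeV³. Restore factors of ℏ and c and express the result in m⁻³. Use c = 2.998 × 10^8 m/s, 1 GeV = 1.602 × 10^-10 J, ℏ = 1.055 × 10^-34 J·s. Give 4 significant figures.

Number density is [L]⁻³ = [E]³/(ℏc)³.
1 GeV³ → 1/(ℏc)³ × (1 GeV in J)³ = 1.299 × 10^47 m⁻³.
Convert the energy scale: 6.90 × 10^3 TeV³ = 6.90 × 10^12 GeV³.
Result: 6.90 × 10^12 × 1.299 × 10^47 = 8.966 × 10^59 m⁻³.

8.966 × 10^59 m⁻³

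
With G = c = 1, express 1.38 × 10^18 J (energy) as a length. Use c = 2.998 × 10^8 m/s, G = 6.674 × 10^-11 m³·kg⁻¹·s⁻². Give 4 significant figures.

1.140 × 10^-26 m

Energy → length via G/c⁴.
1.38 × 10^18 J × (G/c⁴) = 1.140 × 10^-26 m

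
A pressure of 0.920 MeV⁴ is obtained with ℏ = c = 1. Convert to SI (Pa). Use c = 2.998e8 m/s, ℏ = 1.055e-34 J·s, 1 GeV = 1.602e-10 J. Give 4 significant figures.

Pressure is [E]/[L]³ = [E]⁴/(ℏc)³.
1 GeV⁴ → 1/(ℏc)³ × (1 GeV in J)⁴ = 2.082e37 Pa.
Convert the energy scale: 0.920 MeV⁴ = 9.20e-13 GeV⁴.
Result: 9.20e-13 × 2.082e37 = 1.915e25 Pa.

1.915e25 Pa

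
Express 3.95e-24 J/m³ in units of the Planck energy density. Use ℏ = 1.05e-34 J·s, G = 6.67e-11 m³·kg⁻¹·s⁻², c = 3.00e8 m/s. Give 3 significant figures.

Planck energy density: u_P = c⁷/(ℏG²) = 4.68e113 J/m³.
3.95e-24 / 4.68e113 = 8.44e-138

8.44e-138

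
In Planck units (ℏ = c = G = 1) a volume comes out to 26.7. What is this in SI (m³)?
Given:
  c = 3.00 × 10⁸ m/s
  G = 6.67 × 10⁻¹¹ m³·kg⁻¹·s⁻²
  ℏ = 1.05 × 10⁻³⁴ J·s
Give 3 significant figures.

1.12 × 10⁻¹⁰³ m³

One Planck volume: V_P = (ℏG/c³)^(3/2) = 4.18 × 10⁻¹⁰⁵ m³.
26.7 × 4.18 × 10⁻¹⁰⁵ m³ = 1.12 × 10⁻¹⁰³ m³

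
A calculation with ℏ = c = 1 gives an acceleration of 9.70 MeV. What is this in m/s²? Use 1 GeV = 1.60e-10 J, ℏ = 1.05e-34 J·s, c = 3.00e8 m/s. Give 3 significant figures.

4.43e30 m/s²

Acceleration is [L]/[T]² = c·[E]/ℏ.
1 GeV → c/ℏ × (1 GeV in J) = 4.57e32 m/s².
Convert the energy scale: 9.70 MeV = 9.70e-3 GeV.
Result: 9.70e-3 × 4.57e32 = 4.43e30 m/s².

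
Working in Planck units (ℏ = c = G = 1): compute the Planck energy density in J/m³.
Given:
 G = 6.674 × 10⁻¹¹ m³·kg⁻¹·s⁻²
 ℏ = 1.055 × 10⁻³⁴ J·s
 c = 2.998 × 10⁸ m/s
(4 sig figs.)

4.632 × 10¹¹³ J/m³

Dimensional analysis gives u_P = c⁷/(ℏG²).
  = 2.177 × 10⁵⁹ / 4.699 × 10⁻⁵⁵
  = 4.632 × 10¹¹³ J/m³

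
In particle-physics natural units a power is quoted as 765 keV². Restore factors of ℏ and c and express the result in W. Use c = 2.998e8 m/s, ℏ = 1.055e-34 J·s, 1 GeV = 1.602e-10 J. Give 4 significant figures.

Power is [E]/[T] = [E]²/ℏ.
1 GeV² → 1/ℏ × (1 GeV in J)² = 2.433e14 W.
Convert the energy scale: 765 keV² = 7.65e-10 GeV².
Result: 7.65e-10 × 2.433e14 = 1.861e5 W.

1.861e5 W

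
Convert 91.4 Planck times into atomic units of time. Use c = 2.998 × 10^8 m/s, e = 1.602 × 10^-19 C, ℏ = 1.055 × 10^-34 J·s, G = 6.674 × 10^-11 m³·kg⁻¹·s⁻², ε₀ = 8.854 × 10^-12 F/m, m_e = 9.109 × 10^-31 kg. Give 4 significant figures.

Planck time: t_P = √(ℏG/c⁵) = 5.392 × 10^-44 s
atomic unit of time: τ_au = (4πε₀)²ℏ³/(m_e e⁴) = 2.423 × 10^-17 s
91.4 × 5.392 × 10^-44 / 2.423 × 10^-17 = 2.034 × 10^-25

2.034 × 10^-25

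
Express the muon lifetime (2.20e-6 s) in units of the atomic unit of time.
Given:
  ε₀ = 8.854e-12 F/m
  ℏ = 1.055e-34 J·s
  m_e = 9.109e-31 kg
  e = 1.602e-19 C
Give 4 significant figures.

9.080e10

atomic unit of time: τ_au = (4πε₀)²ℏ³/(m_e e⁴) = 2.423e-17 s.
2.20e-6 / 2.423e-17 = 9.080e10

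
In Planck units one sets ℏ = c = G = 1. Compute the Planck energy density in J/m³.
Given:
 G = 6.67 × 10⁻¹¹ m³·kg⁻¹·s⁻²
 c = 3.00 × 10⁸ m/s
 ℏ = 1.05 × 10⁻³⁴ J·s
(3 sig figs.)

4.68 × 10¹¹³ J/m³

u_P = c⁷/(ℏG²)
  = 2.19 × 10⁵⁹ / 4.67 × 10⁻⁵⁵
  = 4.68 × 10¹¹³ J/m³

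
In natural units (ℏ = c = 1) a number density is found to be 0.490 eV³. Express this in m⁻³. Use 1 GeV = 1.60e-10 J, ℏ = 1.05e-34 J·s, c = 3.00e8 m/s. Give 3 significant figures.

6.42e19 m⁻³

Number density is [L]⁻³ = [E]³/(ℏc)³.
1 GeV³ → 1/(ℏc)³ × (1 GeV in J)³ = 1.31e47 m⁻³.
Convert the energy scale: 0.490 eV³ = 4.90e-28 GeV³.
Result: 4.90e-28 × 1.31e47 = 6.42e19 m⁻³.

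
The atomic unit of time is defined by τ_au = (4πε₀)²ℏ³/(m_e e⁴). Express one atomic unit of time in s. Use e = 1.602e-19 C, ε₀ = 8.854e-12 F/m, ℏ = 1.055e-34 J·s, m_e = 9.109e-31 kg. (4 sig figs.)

2.423e-17 s

τ_au = (4πε₀)²ℏ³/(m_e e⁴)
E_h = 4.354e-18 J
ℏ/E_h = 2.423e-17 s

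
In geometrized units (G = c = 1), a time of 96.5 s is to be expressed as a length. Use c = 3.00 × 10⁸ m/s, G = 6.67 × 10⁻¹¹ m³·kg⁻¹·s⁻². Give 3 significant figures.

Time → length via c.
96.5 s × (c) = 2.90 × 10¹⁰ m

2.90 × 10¹⁰ m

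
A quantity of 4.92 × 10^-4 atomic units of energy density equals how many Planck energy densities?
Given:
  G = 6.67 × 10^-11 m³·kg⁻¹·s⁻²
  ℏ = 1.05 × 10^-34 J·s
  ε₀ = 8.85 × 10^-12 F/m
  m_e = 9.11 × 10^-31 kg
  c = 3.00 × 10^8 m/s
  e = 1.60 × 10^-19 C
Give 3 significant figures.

3.17 × 10^-104

atomic unit of energy density: u_au = E_h/a₀³ = m_e⁴e¹⁰/((4πε₀)⁵ℏ⁸) = 3.01 × 10^13 J/m³
Planck energy density: u_P = c⁷/(ℏG²) = 4.68 × 10^113 J/m³
4.92 × 10^-4 × 3.01 × 10^13 / 4.68 × 10^113 = 3.17 × 10^-104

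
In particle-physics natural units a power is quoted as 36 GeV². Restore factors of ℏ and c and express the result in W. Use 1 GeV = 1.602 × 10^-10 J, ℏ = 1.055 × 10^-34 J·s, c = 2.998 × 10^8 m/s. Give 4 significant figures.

Power is [E]/[T] = [E]²/ℏ.
1 GeV² → 1/ℏ × (1 GeV in J)² = 2.433 × 10^14 W.
Result: 36 × 2.433 × 10^14 = 8.757 × 10^15 W.

8.757 × 10^15 W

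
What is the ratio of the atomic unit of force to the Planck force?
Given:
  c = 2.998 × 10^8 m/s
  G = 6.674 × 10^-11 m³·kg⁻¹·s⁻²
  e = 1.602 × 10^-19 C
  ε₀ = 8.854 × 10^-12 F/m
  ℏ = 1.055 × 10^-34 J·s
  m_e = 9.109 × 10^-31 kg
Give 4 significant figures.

atomic unit of force: F_au = E_h/a₀ = m_e²e⁶/((4πε₀)³ℏ⁴) = 8.220 × 10^-8 N
Planck force: F_P = c⁴/G = 1.210 × 10^44 N
ratio = 8.220 × 10^-8 / 1.210 × 10^44 = 6.791 × 10^-52

6.791 × 10^-52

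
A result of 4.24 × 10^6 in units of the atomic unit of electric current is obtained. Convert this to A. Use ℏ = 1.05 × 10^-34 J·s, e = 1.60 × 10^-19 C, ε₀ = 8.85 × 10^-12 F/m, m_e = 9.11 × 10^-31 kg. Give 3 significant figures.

One atomic unit of electric current: I_au = e E_h/ℏ = m_e e⁵/((4πε₀)²ℏ³) = 6.67 × 10^-3 A.
4.24 × 10^6 × 6.67 × 10^-3 A = 2.83 × 10^4 A

2.83 × 10^4 A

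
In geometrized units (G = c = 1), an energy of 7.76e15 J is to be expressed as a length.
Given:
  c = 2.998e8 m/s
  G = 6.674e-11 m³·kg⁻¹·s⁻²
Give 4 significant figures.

Energy → length via G/c⁴.
7.76e15 J × (G/c⁴) = 6.411e-29 m

6.411e-29 m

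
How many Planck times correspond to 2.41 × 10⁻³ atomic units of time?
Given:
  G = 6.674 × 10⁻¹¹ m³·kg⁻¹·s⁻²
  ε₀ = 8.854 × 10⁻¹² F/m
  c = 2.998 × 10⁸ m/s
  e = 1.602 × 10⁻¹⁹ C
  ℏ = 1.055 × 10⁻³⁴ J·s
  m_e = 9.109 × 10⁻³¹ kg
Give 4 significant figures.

1.083 × 10²⁴

atomic unit of time: τ_au = (4πε₀)²ℏ³/(m_e e⁴) = 2.423 × 10⁻¹⁷ s
Planck time: t_P = √(ℏG/c⁵) = 5.392 × 10⁻⁴⁴ s
2.41 × 10⁻³ × 2.423 × 10⁻¹⁷ / 5.392 × 10⁻⁴⁴ = 1.083 × 10²⁴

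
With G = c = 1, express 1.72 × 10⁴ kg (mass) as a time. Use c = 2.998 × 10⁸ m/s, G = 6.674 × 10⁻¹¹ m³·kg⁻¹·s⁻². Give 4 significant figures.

4.260 × 10⁻³² s

Mass → time via G/c³.
1.72 × 10⁴ kg × (G/c³) = 4.260 × 10⁻³² s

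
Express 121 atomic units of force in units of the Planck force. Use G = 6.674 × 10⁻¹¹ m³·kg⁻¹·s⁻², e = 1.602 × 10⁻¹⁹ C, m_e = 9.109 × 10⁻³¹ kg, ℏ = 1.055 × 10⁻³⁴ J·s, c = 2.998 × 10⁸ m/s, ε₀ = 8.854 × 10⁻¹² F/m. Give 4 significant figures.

8.217 × 10⁻⁵⁰

atomic unit of force: F_au = E_h/a₀ = m_e²e⁶/((4πε₀)³ℏ⁴) = 8.220 × 10⁻⁸ N
Planck force: F_P = c⁴/G = 1.210 × 10⁴⁴ N
121 × 8.220 × 10⁻⁸ / 1.210 × 10⁴⁴ = 8.217 × 10⁻⁵⁰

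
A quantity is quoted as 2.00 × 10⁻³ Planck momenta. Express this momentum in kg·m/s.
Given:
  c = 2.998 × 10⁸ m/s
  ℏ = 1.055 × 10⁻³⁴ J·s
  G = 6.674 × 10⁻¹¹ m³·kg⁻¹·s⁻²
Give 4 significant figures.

One Planck momentum: p_P = √(ℏc³/G) = 6.527 kg·m/s.
2.00 × 10⁻³ × 6.527 kg·m/s = 0.01305 kg·m/s

0.01305 kg·m/s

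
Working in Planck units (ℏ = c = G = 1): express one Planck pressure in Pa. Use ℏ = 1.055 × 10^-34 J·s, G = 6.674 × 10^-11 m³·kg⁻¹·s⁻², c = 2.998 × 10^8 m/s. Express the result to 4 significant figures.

From ℏ = c = G = 1 the pressure scale is p_P = c⁷/(ℏG²).
  = 2.177 × 10^59 / 4.699 × 10^-55
  = 4.632 × 10^113 Pa

4.632 × 10^113 Pa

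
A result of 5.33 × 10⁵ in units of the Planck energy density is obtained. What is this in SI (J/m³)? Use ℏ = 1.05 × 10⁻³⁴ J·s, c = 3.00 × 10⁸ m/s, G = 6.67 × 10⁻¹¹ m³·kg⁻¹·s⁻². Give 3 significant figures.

One Planck energy density: u_P = c⁷/(ℏG²) = 4.68 × 10¹¹³ J/m³.
5.33 × 10⁵ × 4.68 × 10¹¹³ J/m³ = 2.50 × 10¹¹⁹ J/m³

2.50 × 10¹¹⁹ J/m³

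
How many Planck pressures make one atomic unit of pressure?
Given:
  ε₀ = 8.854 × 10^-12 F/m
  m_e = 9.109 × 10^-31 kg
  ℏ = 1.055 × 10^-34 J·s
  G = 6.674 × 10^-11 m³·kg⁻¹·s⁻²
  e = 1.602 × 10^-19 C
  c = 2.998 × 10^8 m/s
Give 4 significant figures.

6.323 × 10^-101

atomic unit of pressure: P_au = E_h/a₀³ = m_e⁴e¹⁰/((4πε₀)⁵ℏ⁸) = 2.929 × 10^13 Pa
Planck pressure: p_P = c⁷/(ℏG²) = 4.632 × 10^113 Pa
ratio = 2.929 × 10^13 / 4.632 × 10^113 = 6.323 × 10^-101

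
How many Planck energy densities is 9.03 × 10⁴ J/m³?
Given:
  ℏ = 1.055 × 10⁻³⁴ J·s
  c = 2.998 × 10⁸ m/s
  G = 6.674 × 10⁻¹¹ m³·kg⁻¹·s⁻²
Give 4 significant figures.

Planck energy density: u_P = c⁷/(ℏG²) = 4.632 × 10¹¹³ J/m³.
9.03 × 10⁴ / 4.632 × 10¹¹³ = 1.949 × 10⁻¹⁰⁹

1.949 × 10⁻¹⁰⁹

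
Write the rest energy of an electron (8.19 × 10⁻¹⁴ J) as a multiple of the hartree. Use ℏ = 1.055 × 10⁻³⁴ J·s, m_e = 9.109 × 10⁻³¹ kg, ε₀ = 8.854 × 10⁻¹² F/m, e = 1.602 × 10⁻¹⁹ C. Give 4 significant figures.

hartree: E_h = m_e e⁴/(4πε₀ℏ)² = 4.354 × 10⁻¹⁸ J.
8.19 × 10⁻¹⁴ / 4.354 × 10⁻¹⁸ = 1.881 × 10⁴

1.881 × 10⁴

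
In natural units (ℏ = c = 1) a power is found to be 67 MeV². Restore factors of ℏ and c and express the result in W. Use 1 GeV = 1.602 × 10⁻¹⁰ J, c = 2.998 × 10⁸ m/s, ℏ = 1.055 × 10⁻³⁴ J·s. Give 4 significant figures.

1.630 × 10¹⁰ W

Power is [E]/[T] = [E]²/ℏ.
1 GeV² → 1/ℏ × (1 GeV in J)² = 2.433 × 10¹⁴ W.
Convert the energy scale: 67 MeV² = 6.70 × 10⁻⁵ GeV².
Result: 6.70 × 10⁻⁵ × 2.433 × 10¹⁴ = 1.630 × 10¹⁰ W.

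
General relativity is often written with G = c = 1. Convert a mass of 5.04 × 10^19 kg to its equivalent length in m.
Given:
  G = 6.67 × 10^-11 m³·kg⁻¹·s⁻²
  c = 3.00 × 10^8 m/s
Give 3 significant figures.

In G = c = 1 units mass has dimensions of length; the conversion factor is G/c².
5.04 × 10^19 kg × (G/c²) = 3.74 × 10^-8 m

3.74 × 10^-8 m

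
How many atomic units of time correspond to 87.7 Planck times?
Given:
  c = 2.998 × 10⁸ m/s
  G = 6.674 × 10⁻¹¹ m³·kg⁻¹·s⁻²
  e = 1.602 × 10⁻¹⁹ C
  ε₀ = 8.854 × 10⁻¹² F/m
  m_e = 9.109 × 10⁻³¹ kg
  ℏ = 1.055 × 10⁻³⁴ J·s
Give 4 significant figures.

Planck time: t_P = √(ℏG/c⁵) = 5.392 × 10⁻⁴⁴ s
atomic unit of time: τ_au = (4πε₀)²ℏ³/(m_e e⁴) = 2.423 × 10⁻¹⁷ s
87.7 × 5.392 × 10⁻⁴⁴ / 2.423 × 10⁻¹⁷ = 1.952 × 10⁻²⁵

1.952 × 10⁻²⁵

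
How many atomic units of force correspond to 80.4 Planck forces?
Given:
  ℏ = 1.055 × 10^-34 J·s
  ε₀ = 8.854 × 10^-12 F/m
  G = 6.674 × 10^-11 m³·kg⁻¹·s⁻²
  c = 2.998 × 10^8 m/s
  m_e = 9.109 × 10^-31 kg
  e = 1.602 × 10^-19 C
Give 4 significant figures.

Planck force: F_P = c⁴/G = 1.210 × 10^44 N
atomic unit of force: F_au = E_h/a₀ = m_e²e⁶/((4πε₀)³ℏ⁴) = 8.220 × 10^-8 N
80.4 × 1.210 × 10^44 / 8.220 × 10^-8 = 1.184 × 10^53

1.184 × 10^53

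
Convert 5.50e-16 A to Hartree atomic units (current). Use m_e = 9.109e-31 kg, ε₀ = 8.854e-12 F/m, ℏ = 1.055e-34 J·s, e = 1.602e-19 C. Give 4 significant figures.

atomic unit of electric current: I_au = e E_h/ℏ = m_e e⁵/((4πε₀)²ℏ³) = 6.612e-3 A.
5.50e-16 / 6.612e-3 = 8.318e-14

8.318e-14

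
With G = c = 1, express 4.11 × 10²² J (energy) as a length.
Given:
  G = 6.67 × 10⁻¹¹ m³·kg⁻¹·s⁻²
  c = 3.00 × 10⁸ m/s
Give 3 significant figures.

Energy → length via G/c⁴.
4.11 × 10²² J × (G/c⁴) = 3.38 × 10⁻²² m

3.38 × 10⁻²² m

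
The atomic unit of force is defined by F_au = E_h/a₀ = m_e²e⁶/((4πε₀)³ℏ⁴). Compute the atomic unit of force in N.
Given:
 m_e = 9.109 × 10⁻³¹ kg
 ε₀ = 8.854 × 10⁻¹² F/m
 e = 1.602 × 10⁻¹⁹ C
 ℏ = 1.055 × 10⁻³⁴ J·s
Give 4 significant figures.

F_au = E_h/a₀ = m_e²e⁶/((4πε₀)³ℏ⁴)
E_h = 4.354 × 10⁻¹⁸ J
a₀ = 5.297 × 10⁻¹¹ m
E_h/a₀ = 8.220 × 10⁻⁸ N

8.220 × 10⁻⁸ N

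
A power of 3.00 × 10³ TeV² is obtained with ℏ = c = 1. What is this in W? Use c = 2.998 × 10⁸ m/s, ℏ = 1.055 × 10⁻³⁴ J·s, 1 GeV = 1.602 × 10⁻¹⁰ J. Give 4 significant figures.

Power is [E]/[T] = [E]²/ℏ.
1 GeV² → 1/ℏ × (1 GeV in J)² = 2.433 × 10¹⁴ W.
Convert the energy scale: 3.00 × 10³ TeV² = 3.00 × 10⁹ GeV².
Result: 3.00 × 10⁹ × 2.433 × 10¹⁴ = 7.298 × 10²³ W.

7.298 × 10²³ W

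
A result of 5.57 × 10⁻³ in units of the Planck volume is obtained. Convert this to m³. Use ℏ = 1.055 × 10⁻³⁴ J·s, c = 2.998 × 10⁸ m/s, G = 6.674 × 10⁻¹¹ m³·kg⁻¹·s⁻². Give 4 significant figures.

2.353 × 10⁻¹⁰⁷ m³

One Planck volume: V_P = (ℏG/c³)^(3/2) = 4.224 × 10⁻¹⁰⁵ m³.
5.57 × 10⁻³ × 4.224 × 10⁻¹⁰⁵ m³ = 2.353 × 10⁻¹⁰⁷ m³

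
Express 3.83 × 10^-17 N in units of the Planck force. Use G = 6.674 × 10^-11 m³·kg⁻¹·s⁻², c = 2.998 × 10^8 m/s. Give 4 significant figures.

3.164 × 10^-61

Planck force: F_P = c⁴/G = 1.210 × 10^44 N.
3.83 × 10^-17 / 1.210 × 10^44 = 3.164 × 10^-61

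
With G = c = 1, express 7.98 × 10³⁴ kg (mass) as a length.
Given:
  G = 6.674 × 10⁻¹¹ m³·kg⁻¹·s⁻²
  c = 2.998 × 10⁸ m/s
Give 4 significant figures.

5.926 × 10⁷ m

In G = c = 1 units mass has dimensions of length; the conversion factor is G/c².
7.98 × 10³⁴ kg × (G/c²) = 5.926 × 10⁷ m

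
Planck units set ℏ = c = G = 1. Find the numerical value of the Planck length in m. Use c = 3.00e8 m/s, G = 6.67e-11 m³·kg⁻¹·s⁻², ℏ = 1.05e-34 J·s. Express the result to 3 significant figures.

Dimensional analysis gives ℓ_P = √(ℏG/c³).
  = √(2.59e-70)
  = 1.61e-35 m

1.61e-35 m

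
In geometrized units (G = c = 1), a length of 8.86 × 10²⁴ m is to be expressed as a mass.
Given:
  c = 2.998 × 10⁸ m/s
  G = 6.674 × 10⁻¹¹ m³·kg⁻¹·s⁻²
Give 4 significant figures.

1.193 × 10⁵² kg

Length → mass via c²/G.
8.86 × 10²⁴ m × (c²/G) = 1.193 × 10⁵² kg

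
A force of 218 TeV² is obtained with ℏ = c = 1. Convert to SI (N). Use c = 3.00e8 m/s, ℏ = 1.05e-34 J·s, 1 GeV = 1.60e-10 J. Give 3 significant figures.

1.77e14 N

Force is [E]/[L] = [E]²/(ℏc); restore (ℏc)⁻¹.
1 GeV² → 1/(ℏc) × (1 GeV in J)² = 8.13e5 N.
Convert the energy scale: 218 TeV² = 2.18e8 GeV².
Result: 2.18e8 × 8.13e5 = 1.77e14 N.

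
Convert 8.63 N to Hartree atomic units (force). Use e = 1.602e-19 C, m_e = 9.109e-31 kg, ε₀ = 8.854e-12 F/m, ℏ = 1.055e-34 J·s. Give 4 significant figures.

1.050e8

atomic unit of force: F_au = E_h/a₀ = m_e²e⁶/((4πε₀)³ℏ⁴) = 8.220e-8 N.
8.63 / 8.220e-8 = 1.050e8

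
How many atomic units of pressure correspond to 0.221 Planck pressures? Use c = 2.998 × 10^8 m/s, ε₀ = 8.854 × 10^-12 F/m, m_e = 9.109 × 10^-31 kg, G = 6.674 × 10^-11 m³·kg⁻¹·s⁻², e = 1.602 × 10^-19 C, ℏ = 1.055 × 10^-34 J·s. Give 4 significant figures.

Planck pressure: p_P = c⁷/(ℏG²) = 4.632 × 10^113 Pa
atomic unit of pressure: P_au = E_h/a₀³ = m_e⁴e¹⁰/((4πε₀)⁵ℏ⁸) = 2.929 × 10^13 Pa
0.221 × 4.632 × 10^113 / 2.929 × 10^13 = 3.495 × 10^99

3.495 × 10^99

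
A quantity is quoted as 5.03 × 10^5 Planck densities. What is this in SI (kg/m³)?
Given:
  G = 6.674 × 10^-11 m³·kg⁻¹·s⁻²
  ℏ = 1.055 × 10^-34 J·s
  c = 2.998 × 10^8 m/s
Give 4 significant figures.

2.592 × 10^102 kg/m³

One Planck density: ρ_P = c⁵/(ℏG²) = 5.154 × 10^96 kg/m³.
5.03 × 10^5 × 5.154 × 10^96 kg/m³ = 2.592 × 10^102 kg/m³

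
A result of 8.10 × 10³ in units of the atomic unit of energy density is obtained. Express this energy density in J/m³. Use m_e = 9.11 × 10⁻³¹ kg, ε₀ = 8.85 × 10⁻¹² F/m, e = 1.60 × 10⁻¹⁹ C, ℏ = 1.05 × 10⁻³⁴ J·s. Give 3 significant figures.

One atomic unit of energy density: u_au = E_h/a₀³ = m_e⁴e¹⁰/((4πε₀)⁵ℏ⁸) = 3.01 × 10¹³ J/m³.
8.10 × 10³ × 3.01 × 10¹³ J/m³ = 2.44 × 10¹⁷ J/m³

2.44 × 10¹⁷ J/m³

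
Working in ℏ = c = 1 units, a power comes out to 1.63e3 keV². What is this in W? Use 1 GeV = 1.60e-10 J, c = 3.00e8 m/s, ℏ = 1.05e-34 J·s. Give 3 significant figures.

Power is [E]/[T] = [E]²/ℏ.
1 GeV² → 1/ℏ × (1 GeV in J)² = 2.44e14 W.
Convert the energy scale: 1.63e3 keV² = 1.63e-9 GeV².
Result: 1.63e-9 × 2.44e14 = 3.97e5 W.

3.97e5 W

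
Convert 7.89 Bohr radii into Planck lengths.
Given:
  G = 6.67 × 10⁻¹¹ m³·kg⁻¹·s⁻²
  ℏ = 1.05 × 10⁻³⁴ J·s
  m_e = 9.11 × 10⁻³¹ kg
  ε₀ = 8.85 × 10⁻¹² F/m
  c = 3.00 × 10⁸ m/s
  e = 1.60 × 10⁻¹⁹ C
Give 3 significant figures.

2.58 × 10²⁵

Bohr radius: a₀ = 4πε₀ℏ²/(m_e e²) = 5.26 × 10⁻¹¹ m
Planck length: ℓ_P = √(ℏG/c³) = 1.61 × 10⁻³⁵ m
7.89 × 5.26 × 10⁻¹¹ / 1.61 × 10⁻³⁵ = 2.58 × 10²⁵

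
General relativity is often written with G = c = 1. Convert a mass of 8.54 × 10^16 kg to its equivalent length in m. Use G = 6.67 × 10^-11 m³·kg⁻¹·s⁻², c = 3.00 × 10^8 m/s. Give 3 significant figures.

In G = c = 1 units mass has dimensions of length; the conversion factor is G/c².
8.54 × 10^16 kg × (G/c²) = 6.33 × 10^-11 m

6.33 × 10^-11 m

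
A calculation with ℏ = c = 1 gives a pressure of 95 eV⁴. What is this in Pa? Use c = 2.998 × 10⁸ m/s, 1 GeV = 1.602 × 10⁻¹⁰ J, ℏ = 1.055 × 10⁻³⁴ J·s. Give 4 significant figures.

Pressure is [E]/[L]³ = [E]⁴/(ℏc)³.
1 GeV⁴ → 1/(ℏc)³ × (1 GeV in J)⁴ = 2.082 × 10³⁷ Pa.
Convert the energy scale: 95 eV⁴ = 9.50 × 10⁻³⁵ GeV⁴.
Result: 9.50 × 10⁻³⁵ × 2.082 × 10³⁷ = 1.978 × 10³ Pa.

1.978 × 10³ Pa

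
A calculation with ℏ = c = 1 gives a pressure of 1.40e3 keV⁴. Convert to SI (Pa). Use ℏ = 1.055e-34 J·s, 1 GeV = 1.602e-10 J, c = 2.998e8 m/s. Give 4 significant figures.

Pressure is [E]/[L]³ = [E]⁴/(ℏc)³.
1 GeV⁴ → 1/(ℏc)³ × (1 GeV in J)⁴ = 2.082e37 Pa.
Convert the energy scale: 1.40e3 keV⁴ = 1.40e-21 GeV⁴.
Result: 1.40e-21 × 2.082e37 = 2.914e16 Pa.

2.914e16 Pa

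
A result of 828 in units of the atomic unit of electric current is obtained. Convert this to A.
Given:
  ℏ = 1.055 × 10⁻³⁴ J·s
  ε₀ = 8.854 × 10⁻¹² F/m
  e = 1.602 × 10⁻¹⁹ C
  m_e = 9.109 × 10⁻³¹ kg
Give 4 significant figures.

One atomic unit of electric current: I_au = e E_h/ℏ = m_e e⁵/((4πε₀)²ℏ³) = 6.612 × 10⁻³ A.
828 × 6.612 × 10⁻³ A = 5.475 A

5.475 A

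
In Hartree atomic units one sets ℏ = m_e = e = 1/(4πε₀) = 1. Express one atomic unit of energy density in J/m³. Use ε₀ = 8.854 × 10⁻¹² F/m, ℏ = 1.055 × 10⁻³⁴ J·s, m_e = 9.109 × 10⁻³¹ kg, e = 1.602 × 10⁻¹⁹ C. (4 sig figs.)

u_au = E_h/a₀³ = m_e⁴e¹⁰/((4πε₀)⁵ℏ⁸)
E_h = 4.354 × 10⁻¹⁸ J
a₀ = 5.297 × 10⁻¹¹ m
E_h/a₀³ = 2.929 × 10¹³ J/m³

2.929 × 10¹³ J/m³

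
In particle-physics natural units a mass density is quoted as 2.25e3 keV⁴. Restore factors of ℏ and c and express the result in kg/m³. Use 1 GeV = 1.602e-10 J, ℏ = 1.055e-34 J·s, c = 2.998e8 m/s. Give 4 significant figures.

Mass density is [E]/(c²[L]³) = [E]⁴/(ℏ³c⁵).
1 GeV⁴ → 1/(ℏ³c⁵) × (1 GeV in J)⁴ = 2.316e20 kg/m³.
Convert the energy scale: 2.25e3 keV⁴ = 2.25e-21 GeV⁴.
Result: 2.25e-21 × 2.316e20 = 0.5211 kg/m³.

0.5211 kg/m³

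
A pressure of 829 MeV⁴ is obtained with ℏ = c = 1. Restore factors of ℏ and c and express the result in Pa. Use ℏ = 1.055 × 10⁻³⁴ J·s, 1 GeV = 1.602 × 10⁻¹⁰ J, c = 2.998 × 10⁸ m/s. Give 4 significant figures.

1.726 × 10²⁸ Pa

Pressure is [E]/[L]³ = [E]⁴/(ℏc)³.
1 GeV⁴ → 1/(ℏc)³ × (1 GeV in J)⁴ = 2.082 × 10³⁷ Pa.
Convert the energy scale: 829 MeV⁴ = 8.29 × 10⁻¹⁰ GeV⁴.
Result: 8.29 × 10⁻¹⁰ × 2.082 × 10³⁷ = 1.726 × 10²⁸ Pa.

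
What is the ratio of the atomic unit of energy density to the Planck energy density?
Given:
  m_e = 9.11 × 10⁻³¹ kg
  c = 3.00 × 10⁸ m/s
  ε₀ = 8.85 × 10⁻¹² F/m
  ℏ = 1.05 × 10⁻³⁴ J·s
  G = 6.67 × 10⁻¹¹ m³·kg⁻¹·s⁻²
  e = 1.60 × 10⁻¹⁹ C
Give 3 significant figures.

6.44 × 10⁻¹⁰¹

atomic unit of energy density: u_au = E_h/a₀³ = m_e⁴e¹⁰/((4πε₀)⁵ℏ⁸) = 3.01 × 10¹³ J/m³
Planck energy density: u_P = c⁷/(ℏG²) = 4.68 × 10¹¹³ J/m³
ratio = 3.01 × 10¹³ / 4.68 × 10¹¹³ = 6.44 × 10⁻¹⁰¹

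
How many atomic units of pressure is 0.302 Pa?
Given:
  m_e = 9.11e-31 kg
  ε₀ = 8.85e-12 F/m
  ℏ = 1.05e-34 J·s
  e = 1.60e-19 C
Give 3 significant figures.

atomic unit of pressure: P_au = E_h/a₀³ = m_e⁴e¹⁰/((4πε₀)⁵ℏ⁸) = 3.01e13 Pa.
0.302 / 3.01e13 = 1.00e-14

1.00e-14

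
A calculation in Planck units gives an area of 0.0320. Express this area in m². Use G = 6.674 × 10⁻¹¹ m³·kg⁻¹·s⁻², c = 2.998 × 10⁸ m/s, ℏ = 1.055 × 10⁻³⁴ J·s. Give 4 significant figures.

One Planck area: A_P = ℏG/c³ = 2.613 × 10⁻⁷⁰ m².
0.0320 × 2.613 × 10⁻⁷⁰ m² = 8.362 × 10⁻⁷² m²

8.362 × 10⁻⁷² m²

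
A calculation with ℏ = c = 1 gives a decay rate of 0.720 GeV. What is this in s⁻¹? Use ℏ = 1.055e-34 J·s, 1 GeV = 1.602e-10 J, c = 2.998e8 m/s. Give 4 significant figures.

A rate is [E]/ℏ; divide by ℏ.
1 GeV → 1/ℏ × (1 GeV in J) = 1.518e24 s⁻¹.
Result: 0.720 × 1.518e24 = 1.093e24 s⁻¹.

1.093e24 s⁻¹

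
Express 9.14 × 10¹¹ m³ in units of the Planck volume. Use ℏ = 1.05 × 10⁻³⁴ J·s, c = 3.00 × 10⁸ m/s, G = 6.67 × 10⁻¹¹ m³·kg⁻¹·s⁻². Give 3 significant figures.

Planck volume: V_P = (ℏG/c³)^(3/2) = 4.18 × 10⁻¹⁰⁵ m³.
9.14 × 10¹¹ / 4.18 × 10⁻¹⁰⁵ = 2.19 × 10¹¹⁶

2.19 × 10¹¹⁶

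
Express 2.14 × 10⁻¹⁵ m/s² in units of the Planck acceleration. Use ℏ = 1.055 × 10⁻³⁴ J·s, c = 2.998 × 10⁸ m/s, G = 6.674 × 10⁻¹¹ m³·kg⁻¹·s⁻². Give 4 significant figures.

Planck acceleration: a_P = √(c⁷/(ℏG)) = 5.560 × 10⁵¹ m/s².
2.14 × 10⁻¹⁵ / 5.560 × 10⁵¹ = 3.849 × 10⁻⁶⁷

3.849 × 10⁻⁶⁷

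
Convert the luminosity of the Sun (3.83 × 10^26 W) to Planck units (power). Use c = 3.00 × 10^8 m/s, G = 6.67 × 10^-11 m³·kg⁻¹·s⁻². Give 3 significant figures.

Planck power: P_P = c⁵/G = 3.64 × 10^52 W.
3.83 × 10^26 / 3.64 × 10^52 = 1.05 × 10^-26

1.05 × 10^-26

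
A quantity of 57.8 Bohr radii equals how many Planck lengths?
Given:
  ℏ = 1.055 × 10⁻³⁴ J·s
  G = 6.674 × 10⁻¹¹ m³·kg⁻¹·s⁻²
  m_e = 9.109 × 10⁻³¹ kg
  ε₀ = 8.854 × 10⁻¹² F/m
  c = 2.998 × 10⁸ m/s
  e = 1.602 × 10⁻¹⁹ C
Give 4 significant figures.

Bohr radius: a₀ = 4πε₀ℏ²/(m_e e²) = 5.297 × 10⁻¹¹ m
Planck length: ℓ_P = √(ℏG/c³) = 1.616 × 10⁻³⁵ m
57.8 × 5.297 × 10⁻¹¹ / 1.616 × 10⁻³⁵ = 1.894 × 10²⁶

1.894 × 10²⁶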